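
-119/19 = -6.26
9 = 9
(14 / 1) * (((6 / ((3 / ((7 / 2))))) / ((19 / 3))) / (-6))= -2.58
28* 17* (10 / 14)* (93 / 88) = 7905 / 22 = 359.32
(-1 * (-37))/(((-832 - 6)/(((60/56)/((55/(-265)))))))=29415/129052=0.23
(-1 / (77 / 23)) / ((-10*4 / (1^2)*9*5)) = 23 / 138600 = 0.00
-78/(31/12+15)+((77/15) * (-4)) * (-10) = 127168/633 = 200.90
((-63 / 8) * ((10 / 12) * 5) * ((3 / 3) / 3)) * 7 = -1225 / 16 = -76.56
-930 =-930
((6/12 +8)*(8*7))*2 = 952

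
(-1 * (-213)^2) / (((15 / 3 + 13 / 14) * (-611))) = 12.52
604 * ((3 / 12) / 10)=151 / 10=15.10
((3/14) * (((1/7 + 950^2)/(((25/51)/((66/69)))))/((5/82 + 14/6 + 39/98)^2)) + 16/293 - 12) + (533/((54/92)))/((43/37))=2723862718283054356889/55396752451598475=49170.08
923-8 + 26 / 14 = 6418 / 7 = 916.86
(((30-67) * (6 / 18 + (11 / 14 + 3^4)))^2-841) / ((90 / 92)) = 9436197.22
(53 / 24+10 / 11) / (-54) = -823 / 14256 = -0.06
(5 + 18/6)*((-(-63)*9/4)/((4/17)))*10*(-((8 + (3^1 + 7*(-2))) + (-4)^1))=337365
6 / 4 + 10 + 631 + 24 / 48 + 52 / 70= 22531 / 35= 643.74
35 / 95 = 7 / 19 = 0.37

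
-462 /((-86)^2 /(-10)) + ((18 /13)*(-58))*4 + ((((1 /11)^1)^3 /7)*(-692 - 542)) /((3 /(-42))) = -10197907063 /31993247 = -318.75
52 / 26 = 2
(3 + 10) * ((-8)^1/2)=-52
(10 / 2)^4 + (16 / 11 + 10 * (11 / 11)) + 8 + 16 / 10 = 35533 / 55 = 646.05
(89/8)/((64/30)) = 1335/256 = 5.21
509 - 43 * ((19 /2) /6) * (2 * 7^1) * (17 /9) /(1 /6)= -92642 /9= -10293.56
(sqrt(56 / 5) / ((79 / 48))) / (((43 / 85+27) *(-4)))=-204 *sqrt(70) / 92351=-0.02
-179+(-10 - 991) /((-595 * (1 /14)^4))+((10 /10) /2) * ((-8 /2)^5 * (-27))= 6653313 /85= 78274.27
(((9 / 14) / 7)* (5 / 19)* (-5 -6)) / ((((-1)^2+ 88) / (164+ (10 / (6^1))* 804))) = -372240 / 82859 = -4.49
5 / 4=1.25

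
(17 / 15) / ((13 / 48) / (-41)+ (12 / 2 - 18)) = -11152 / 118145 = -0.09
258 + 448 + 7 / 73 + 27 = 53516 / 73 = 733.10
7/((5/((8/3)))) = 56/15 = 3.73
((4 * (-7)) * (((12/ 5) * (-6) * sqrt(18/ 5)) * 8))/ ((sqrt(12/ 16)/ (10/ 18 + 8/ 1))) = 275968 * sqrt(30)/ 25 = 60461.56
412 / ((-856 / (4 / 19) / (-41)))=8446 / 2033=4.15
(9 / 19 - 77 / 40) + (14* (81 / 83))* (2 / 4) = 339371 / 63080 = 5.38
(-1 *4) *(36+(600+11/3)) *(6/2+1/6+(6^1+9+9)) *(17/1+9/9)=-1251188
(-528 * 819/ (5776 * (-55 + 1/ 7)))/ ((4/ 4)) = 63063/ 46208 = 1.36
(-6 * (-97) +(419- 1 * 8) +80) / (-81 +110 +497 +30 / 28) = 15022 / 7379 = 2.04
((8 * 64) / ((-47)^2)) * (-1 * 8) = -1.85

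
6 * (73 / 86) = 219 / 43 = 5.09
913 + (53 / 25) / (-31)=707522 / 775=912.93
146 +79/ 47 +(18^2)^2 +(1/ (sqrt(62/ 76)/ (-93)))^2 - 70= 5435817/ 47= 115655.68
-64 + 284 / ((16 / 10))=227 / 2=113.50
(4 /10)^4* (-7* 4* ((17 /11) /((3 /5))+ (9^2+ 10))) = -1383424 /20625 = -67.08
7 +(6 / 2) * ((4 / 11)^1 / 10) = 391 / 55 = 7.11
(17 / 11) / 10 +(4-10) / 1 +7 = 127 / 110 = 1.15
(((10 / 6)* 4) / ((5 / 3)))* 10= 40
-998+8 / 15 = -14962 / 15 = -997.47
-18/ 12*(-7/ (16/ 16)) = 21/ 2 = 10.50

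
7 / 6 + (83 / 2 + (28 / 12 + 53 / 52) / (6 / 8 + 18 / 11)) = 180473 / 4095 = 44.07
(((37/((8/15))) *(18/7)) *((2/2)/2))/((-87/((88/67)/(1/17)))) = -22.89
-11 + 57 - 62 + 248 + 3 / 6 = 465 / 2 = 232.50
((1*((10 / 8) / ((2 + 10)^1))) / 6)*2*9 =5 / 16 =0.31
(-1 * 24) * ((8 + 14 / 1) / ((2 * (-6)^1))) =44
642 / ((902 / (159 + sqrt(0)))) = 51039 / 451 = 113.17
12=12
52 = 52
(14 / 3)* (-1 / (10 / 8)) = -56 / 15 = -3.73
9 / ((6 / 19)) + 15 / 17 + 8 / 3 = 3269 / 102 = 32.05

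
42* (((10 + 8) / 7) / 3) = 36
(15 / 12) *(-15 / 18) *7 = -175 / 24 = -7.29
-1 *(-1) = 1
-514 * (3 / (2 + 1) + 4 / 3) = -1199.33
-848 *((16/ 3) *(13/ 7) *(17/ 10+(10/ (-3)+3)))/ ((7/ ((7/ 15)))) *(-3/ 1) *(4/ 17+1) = 3615872/ 1275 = 2835.98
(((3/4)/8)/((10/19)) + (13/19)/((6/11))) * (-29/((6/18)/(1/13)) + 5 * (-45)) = -6558379/19760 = -331.90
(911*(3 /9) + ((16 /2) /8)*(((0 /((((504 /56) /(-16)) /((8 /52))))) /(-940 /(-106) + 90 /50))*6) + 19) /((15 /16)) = 15488 /45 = 344.18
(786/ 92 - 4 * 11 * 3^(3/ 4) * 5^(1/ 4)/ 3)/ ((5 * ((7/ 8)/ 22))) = -7744 * 3^(3/ 4) * 5^(1/ 4)/ 105+34584/ 805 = -208.44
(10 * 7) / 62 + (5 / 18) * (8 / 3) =1565 / 837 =1.87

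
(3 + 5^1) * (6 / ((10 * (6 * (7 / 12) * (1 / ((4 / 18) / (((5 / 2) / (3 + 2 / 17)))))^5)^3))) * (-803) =-4035835286643646751496509171478619488256 / 10281687431587081218066807008368853302001953125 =-0.00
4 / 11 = 0.36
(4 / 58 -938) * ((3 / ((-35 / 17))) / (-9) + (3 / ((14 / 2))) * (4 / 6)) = -255680 / 609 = -419.84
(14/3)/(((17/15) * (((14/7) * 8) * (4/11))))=385/544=0.71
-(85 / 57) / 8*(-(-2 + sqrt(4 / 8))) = -85 / 228 + 85*sqrt(2) / 912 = -0.24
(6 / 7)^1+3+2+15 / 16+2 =985 / 112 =8.79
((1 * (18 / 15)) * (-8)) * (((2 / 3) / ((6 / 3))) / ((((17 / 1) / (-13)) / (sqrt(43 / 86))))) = 1.73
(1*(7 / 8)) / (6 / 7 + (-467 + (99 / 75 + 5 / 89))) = -109025 / 57909928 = -0.00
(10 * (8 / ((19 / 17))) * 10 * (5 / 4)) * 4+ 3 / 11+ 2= 748475 / 209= 3581.22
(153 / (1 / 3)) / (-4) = -459 / 4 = -114.75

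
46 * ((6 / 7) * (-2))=-552 / 7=-78.86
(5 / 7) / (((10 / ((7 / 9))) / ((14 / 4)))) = 7 / 36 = 0.19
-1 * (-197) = 197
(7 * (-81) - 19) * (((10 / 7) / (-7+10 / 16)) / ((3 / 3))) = 46880 / 357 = 131.32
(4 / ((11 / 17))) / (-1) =-68 / 11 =-6.18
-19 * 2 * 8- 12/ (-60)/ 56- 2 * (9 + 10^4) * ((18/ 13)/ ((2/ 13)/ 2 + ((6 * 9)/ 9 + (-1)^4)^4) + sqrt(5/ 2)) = -10009 * sqrt(10)- 1378897593/ 4369960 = -31966.78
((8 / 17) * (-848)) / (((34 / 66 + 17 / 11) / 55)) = -3078240 / 289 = -10651.35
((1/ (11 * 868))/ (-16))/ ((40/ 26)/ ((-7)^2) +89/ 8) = -91/ 155094984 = -0.00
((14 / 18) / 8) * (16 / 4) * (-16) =-56 / 9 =-6.22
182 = 182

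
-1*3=-3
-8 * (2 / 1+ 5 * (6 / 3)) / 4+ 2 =-22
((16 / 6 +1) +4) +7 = 44 / 3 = 14.67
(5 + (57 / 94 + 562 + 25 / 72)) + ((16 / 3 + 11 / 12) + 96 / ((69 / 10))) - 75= 39936895 / 77832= 513.12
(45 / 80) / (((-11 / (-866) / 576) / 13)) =3647592 / 11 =331599.27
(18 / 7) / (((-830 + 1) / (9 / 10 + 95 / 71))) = -2043 / 294295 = -0.01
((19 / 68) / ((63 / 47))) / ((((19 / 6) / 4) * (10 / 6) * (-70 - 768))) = -0.00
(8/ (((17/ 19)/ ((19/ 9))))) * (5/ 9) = 14440/ 1377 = 10.49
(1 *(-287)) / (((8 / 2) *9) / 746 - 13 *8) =107051 / 38774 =2.76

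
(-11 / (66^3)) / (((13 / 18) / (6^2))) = -3 / 1573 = -0.00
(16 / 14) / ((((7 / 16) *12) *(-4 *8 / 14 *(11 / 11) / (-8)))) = 0.76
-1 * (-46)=46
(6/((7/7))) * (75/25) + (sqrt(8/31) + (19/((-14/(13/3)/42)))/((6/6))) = -229 + 2 * sqrt(62)/31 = -228.49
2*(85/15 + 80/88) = 434/33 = 13.15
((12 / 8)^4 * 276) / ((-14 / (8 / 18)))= -621 / 14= -44.36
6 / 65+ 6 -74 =-4414 / 65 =-67.91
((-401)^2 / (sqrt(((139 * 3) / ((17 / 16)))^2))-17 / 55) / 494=150235511 / 181278240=0.83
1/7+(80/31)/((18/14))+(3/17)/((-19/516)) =-1666967/630819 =-2.64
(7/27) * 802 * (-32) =-179648/27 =-6653.63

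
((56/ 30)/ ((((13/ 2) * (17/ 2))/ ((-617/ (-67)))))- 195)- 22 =-48127681/ 222105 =-216.69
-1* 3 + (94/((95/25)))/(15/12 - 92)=-3.27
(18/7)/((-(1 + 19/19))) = -1.29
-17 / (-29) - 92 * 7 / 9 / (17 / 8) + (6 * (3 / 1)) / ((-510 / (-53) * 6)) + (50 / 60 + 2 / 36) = -471599 / 14790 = -31.89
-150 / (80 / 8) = -15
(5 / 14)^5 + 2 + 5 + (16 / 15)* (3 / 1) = 10.21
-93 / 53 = -1.75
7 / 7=1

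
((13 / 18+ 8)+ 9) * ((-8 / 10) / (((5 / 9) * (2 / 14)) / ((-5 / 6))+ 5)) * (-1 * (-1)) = -4466 / 1545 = -2.89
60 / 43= 1.40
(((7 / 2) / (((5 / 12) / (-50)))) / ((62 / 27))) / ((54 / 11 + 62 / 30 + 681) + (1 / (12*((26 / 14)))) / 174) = -8464856400 / 31839887743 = -0.27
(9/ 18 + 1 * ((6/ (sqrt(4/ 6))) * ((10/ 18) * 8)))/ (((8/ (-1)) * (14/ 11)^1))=-55 * sqrt(6)/ 42- 11/ 224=-3.26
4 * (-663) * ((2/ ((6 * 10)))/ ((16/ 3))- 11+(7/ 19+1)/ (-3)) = 23077483/ 760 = 30365.11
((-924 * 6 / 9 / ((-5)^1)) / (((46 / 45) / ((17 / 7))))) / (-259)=-6732 / 5957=-1.13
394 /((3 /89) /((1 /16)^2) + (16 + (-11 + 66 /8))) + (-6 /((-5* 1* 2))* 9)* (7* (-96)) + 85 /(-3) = -425177213 /116835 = -3639.13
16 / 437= 0.04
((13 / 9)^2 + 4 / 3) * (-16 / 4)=-1108 / 81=-13.68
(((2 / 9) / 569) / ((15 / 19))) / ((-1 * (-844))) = 19 / 32415930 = 0.00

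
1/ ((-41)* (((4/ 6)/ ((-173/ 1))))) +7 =1093/ 82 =13.33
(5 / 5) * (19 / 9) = 19 / 9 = 2.11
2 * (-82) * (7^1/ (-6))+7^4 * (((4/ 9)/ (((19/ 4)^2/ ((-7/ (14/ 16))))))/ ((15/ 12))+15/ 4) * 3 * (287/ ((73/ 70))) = 1135908171391/ 158118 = 7183927.01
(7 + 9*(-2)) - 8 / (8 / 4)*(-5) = 9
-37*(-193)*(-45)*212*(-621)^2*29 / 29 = -26271847114740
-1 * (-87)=87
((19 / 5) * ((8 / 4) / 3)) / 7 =38 / 105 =0.36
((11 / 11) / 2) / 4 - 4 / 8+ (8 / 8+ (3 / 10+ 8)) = 357 / 40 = 8.92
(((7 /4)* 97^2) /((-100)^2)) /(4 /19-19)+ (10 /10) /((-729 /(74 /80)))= -44070353 /495720000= -0.09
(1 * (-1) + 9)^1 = 8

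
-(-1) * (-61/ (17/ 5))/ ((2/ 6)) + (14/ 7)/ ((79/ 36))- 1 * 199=-251.91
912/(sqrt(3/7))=1393.10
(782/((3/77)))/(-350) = -4301/75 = -57.35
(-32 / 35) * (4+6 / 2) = -32 / 5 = -6.40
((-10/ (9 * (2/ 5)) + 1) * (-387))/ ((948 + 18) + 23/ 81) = 55728/ 78269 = 0.71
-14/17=-0.82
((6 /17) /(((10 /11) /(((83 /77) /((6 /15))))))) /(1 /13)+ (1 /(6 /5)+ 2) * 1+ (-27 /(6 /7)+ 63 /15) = -38791 /3570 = -10.87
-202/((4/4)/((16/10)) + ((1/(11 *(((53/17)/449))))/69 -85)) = 65006832/27092161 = 2.40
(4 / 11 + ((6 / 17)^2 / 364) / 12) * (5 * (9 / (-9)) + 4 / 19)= -420817 / 241604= -1.74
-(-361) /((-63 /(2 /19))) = -38 /63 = -0.60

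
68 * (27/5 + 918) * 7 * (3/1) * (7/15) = 15383844/25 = 615353.76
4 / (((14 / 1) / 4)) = 8 / 7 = 1.14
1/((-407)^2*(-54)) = -1/8945046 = -0.00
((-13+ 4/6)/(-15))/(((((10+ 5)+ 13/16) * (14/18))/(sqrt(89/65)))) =0.08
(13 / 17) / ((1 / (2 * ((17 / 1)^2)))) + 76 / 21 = 9358 / 21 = 445.62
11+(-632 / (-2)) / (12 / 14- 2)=-265.50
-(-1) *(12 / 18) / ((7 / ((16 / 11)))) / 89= 32 / 20559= 0.00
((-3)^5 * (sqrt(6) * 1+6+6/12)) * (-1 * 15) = 3645 * sqrt(6)+47385/2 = 32620.89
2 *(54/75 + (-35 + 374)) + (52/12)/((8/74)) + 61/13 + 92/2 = 3003841/3900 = 770.22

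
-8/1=-8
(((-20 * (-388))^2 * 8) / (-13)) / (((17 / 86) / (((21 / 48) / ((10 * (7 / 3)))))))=-776807040 / 221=-3514963.98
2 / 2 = 1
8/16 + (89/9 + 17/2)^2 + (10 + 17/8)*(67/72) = 1814059/5184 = 349.93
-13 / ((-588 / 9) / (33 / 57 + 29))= 10959 / 1862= 5.89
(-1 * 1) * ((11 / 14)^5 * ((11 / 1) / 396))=-161051 / 19361664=-0.01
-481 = -481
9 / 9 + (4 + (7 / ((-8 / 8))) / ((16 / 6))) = 19 / 8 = 2.38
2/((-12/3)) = -1/2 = -0.50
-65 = -65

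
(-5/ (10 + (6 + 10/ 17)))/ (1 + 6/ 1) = -85/ 1974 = -0.04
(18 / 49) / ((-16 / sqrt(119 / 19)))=-9 * sqrt(2261) / 7448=-0.06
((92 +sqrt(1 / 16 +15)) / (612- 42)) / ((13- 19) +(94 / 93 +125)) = 31 * sqrt(241) / 8482360 +1426 / 1060295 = 0.00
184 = 184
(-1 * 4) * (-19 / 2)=38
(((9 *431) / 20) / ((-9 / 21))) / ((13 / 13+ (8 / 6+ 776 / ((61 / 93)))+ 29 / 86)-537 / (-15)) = -71222319 / 192247934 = -0.37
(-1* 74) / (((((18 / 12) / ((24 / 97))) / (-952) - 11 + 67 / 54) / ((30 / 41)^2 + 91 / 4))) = 1191252291264 / 6751317931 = 176.45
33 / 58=0.57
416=416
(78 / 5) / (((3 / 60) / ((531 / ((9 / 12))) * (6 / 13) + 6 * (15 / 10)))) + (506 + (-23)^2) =105795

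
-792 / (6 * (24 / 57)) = -627 / 2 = -313.50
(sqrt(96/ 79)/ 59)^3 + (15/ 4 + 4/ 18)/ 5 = 384 * sqrt(474)/ 1281770339 + 143/ 180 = 0.79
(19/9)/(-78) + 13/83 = 7549/58266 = 0.13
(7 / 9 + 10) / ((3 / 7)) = 679 / 27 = 25.15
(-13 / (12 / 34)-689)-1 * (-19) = -706.83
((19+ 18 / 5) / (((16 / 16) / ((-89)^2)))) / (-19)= -895073 / 95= -9421.82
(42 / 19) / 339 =14 / 2147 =0.01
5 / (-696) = -5 / 696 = -0.01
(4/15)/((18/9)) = 0.13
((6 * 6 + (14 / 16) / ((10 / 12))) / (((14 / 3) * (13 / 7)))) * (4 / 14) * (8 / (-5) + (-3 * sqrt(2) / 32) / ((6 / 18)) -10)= -4959 / 350 -1539 * sqrt(2) / 4480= -14.65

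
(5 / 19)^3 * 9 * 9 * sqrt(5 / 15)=3375 * sqrt(3) / 6859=0.85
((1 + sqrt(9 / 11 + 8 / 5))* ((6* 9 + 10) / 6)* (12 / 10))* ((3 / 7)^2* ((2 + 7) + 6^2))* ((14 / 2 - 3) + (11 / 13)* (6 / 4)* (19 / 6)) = 540432 / 637 + 540432* sqrt(7315) / 35035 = 2167.71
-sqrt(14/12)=-sqrt(42)/6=-1.08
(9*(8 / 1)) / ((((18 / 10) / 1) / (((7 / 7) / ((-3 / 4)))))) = -160 / 3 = -53.33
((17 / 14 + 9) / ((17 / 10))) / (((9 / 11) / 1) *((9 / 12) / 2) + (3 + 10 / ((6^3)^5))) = 1849002451845120 / 1017627239436689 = 1.82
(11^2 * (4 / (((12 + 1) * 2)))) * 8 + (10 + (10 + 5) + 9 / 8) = 18205 / 104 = 175.05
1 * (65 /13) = 5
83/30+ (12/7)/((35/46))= 5.02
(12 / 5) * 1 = 12 / 5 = 2.40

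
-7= -7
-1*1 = -1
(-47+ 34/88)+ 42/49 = -14093/308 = -45.76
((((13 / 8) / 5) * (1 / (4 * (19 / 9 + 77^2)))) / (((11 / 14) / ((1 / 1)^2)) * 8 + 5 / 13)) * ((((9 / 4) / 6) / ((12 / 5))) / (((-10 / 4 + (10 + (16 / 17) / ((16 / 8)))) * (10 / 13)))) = 138411 / 2644585369600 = 0.00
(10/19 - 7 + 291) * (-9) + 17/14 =-680833/266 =-2559.52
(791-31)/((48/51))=1615/2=807.50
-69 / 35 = -1.97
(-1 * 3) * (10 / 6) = -5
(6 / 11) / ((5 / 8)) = 48 / 55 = 0.87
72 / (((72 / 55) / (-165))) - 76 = -9151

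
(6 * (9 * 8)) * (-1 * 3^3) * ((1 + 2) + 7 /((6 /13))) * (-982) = 208081872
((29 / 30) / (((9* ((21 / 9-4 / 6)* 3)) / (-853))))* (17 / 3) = -420529 / 4050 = -103.83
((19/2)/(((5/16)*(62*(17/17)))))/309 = 76/47895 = 0.00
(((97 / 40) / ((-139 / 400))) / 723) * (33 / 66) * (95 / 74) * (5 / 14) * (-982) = 113114125 / 52057446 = 2.17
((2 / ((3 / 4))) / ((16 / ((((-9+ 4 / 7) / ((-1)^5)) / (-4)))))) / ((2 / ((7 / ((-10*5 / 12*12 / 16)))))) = 59 / 150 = 0.39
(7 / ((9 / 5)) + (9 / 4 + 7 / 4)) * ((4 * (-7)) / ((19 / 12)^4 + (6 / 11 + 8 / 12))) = -50383872 / 1710011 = -29.46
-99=-99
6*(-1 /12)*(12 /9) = -2 /3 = -0.67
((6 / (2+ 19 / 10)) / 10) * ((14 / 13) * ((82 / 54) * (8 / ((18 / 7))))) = 32144 / 41067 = 0.78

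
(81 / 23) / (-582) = -27 / 4462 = -0.01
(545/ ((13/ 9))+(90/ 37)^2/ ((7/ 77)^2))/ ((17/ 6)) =6866910/ 17797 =385.85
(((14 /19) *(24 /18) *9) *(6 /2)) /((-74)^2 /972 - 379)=-15309 /215479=-0.07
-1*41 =-41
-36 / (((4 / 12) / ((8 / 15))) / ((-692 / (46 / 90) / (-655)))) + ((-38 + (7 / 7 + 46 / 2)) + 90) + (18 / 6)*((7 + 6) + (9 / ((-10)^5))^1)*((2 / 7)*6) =1792359421 / 75325000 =23.80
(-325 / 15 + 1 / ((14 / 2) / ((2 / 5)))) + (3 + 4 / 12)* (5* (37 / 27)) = 3487 / 2835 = 1.23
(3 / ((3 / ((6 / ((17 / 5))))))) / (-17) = -30 / 289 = -0.10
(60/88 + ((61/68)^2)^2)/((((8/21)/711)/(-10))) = -23341973548005/940780544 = -24811.28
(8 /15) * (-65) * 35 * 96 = -116480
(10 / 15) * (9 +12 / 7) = 50 / 7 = 7.14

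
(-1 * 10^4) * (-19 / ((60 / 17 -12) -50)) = -1615000 / 497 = -3249.50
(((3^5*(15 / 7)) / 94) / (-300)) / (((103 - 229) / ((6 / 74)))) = 81 / 6816880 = 0.00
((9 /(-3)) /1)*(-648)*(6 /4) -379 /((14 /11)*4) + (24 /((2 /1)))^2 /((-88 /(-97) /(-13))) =778.10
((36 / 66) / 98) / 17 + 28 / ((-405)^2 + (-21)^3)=180214 / 354525633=0.00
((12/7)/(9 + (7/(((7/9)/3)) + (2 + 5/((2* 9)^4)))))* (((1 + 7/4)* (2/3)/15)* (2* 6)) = 0.07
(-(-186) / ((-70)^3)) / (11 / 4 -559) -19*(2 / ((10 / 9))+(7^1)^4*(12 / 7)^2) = -12792549223032 / 95396875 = -134098.20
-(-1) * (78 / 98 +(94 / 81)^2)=688843 / 321489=2.14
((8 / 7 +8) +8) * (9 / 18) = 60 / 7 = 8.57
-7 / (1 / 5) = -35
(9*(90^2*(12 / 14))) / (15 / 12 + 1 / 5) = 8748000 / 203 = 43093.60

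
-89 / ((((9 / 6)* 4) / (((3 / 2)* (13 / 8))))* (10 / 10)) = -1157 / 32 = -36.16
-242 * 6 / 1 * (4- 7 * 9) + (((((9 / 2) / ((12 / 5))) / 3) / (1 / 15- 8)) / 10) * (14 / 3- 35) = 23301761 / 272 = 85668.24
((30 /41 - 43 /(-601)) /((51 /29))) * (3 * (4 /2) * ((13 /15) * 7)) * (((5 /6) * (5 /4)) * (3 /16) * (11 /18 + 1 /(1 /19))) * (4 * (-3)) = -92192528155 /120642336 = -764.18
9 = 9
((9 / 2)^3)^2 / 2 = 531441 / 128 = 4151.88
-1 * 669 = -669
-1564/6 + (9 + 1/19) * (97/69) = -108350/437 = -247.94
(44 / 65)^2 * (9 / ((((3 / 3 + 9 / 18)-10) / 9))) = -4.37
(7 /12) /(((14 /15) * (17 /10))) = 25 /68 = 0.37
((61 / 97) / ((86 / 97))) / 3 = 61 / 258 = 0.24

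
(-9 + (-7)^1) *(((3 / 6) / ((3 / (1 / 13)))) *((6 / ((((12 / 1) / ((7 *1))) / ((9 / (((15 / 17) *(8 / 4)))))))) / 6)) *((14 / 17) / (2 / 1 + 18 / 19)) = -133 / 780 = -0.17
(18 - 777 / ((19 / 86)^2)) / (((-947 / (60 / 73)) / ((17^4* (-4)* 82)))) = -9435118303696320 / 24956291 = -378065727.14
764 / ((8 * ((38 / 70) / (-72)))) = -240660 / 19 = -12666.32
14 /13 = 1.08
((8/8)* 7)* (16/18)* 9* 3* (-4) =-672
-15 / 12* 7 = -35 / 4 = -8.75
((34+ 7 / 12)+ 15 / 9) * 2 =145 / 2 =72.50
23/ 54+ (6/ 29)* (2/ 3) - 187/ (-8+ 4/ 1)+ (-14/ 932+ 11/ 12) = 8796388/ 182439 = 48.22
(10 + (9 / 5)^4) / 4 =12811 / 2500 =5.12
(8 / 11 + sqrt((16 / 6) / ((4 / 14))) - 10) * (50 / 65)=-1020 / 143 + 20 * sqrt(21) / 39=-4.78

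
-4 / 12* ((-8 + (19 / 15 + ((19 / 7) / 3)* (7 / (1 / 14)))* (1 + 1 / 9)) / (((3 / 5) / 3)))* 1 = -12410 / 81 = -153.21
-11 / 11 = -1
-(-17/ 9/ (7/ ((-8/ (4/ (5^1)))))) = -170/ 63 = -2.70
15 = 15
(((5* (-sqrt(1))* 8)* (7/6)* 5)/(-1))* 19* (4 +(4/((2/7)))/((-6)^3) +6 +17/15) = 49070.43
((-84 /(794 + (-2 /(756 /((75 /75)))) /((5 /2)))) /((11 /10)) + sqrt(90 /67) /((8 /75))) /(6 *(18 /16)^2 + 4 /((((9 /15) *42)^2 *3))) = -302456851200 /23887632363419 + 10716300 *sqrt(670) /193911467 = 1.42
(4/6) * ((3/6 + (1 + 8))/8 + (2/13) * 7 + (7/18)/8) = 2165/1404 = 1.54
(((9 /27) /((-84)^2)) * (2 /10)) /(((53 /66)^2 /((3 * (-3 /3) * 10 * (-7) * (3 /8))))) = 363 /314608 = 0.00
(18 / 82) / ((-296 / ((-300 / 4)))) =675 / 12136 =0.06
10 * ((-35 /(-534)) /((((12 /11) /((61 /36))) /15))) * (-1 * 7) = -4109875 /38448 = -106.89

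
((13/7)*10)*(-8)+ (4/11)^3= -1383792/9317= -148.52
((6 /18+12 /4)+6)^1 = 28 /3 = 9.33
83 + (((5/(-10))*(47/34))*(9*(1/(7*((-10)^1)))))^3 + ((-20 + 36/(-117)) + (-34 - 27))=2373687802571/1402052288000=1.69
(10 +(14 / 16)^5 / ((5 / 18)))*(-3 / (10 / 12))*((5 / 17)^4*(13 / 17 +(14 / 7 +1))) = -218354175 / 181741696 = -1.20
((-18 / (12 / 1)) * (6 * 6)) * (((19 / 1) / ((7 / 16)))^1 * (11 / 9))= -20064 / 7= -2866.29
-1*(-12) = 12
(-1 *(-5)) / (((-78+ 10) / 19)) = -95 / 68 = -1.40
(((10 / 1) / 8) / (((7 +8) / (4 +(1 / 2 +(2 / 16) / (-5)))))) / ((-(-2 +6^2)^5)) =-179 / 21809003520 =-0.00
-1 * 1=-1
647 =647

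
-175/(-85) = 35/17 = 2.06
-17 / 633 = -0.03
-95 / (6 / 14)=-665 / 3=-221.67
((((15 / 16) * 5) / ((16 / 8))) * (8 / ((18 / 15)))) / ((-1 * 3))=-125 / 24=-5.21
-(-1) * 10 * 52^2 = 27040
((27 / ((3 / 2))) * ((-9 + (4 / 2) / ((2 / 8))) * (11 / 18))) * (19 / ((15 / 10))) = -418 / 3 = -139.33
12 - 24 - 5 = -17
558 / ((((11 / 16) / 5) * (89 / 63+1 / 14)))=5624640 / 2057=2734.39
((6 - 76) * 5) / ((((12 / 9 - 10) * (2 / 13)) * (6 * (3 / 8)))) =350 / 3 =116.67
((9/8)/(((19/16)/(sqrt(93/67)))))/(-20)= -9*sqrt(6231)/12730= -0.06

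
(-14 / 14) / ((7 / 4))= -4 / 7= -0.57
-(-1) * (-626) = -626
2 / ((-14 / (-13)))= 13 / 7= 1.86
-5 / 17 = -0.29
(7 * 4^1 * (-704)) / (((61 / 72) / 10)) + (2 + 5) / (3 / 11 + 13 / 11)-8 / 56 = -1589543777 / 6832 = -232661.56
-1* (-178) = 178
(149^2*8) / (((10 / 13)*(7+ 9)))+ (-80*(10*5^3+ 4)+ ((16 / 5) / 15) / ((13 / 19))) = -334967249 / 3900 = -85889.04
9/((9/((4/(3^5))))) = 4/243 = 0.02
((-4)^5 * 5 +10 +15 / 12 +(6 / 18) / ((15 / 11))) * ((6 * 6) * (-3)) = 2758593 / 5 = 551718.60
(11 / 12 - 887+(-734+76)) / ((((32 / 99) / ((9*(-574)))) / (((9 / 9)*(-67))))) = -1653427498.08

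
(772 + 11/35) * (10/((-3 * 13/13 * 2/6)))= -54062/7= -7723.14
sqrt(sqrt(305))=305^(1 / 4)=4.18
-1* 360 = -360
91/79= 1.15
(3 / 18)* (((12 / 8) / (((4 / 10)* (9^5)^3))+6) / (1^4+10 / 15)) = 1647129056757197 / 2745215094595320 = 0.60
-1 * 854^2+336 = -728980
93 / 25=3.72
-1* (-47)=47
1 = 1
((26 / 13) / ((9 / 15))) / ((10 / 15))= 5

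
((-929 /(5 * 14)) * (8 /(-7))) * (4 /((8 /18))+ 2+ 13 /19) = 177.22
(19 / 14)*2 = 19 / 7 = 2.71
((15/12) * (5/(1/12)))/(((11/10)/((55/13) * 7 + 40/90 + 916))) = 27672250/429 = 64504.08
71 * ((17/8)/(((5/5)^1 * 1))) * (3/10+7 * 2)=172601/80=2157.51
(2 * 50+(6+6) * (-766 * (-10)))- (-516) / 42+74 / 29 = 18683072 / 203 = 92034.84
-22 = -22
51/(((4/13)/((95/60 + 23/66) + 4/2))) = 114699/176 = 651.70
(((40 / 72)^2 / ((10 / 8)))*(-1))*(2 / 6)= -20 / 243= -0.08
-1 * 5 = -5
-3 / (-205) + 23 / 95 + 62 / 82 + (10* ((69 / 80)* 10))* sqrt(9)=809421 / 3116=259.76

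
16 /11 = 1.45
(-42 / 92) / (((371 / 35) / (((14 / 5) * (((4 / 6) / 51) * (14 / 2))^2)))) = -9604 / 9511857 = -0.00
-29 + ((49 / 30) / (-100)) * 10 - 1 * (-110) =24251 / 300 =80.84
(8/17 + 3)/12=59/204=0.29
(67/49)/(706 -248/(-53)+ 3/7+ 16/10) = 17755/9254511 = 0.00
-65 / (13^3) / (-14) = 0.00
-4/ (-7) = 4/ 7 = 0.57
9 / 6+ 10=23 / 2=11.50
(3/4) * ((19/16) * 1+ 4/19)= 1.05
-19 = -19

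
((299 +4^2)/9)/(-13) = -2.69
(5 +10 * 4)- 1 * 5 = 40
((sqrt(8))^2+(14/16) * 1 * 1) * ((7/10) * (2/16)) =497/640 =0.78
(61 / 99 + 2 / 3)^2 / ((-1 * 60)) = -16129 / 588060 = -0.03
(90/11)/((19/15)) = 1350/209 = 6.46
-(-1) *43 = 43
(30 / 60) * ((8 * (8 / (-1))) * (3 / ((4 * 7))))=-24 / 7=-3.43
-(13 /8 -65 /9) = 403 /72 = 5.60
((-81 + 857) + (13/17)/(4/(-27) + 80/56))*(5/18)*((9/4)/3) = 15974605/98736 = 161.79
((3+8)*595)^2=42837025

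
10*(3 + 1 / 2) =35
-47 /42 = -1.12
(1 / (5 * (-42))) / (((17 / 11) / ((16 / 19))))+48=1627832 / 33915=48.00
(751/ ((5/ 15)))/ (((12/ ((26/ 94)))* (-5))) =-9763/ 940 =-10.39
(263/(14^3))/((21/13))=3419/57624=0.06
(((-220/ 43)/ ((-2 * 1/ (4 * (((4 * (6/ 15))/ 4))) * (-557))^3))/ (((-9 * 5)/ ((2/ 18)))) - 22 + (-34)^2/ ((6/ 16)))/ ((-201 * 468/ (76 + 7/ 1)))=-9556375438452537989/ 3538677525479430750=-2.70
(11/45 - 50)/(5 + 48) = -2239/2385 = -0.94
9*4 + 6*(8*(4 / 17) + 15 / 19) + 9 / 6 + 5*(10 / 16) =146399 / 2584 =56.66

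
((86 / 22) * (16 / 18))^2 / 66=59168 / 323433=0.18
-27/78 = -9/26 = -0.35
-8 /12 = -2 /3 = -0.67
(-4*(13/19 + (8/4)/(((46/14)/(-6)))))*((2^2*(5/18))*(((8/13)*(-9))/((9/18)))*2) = -1660160/5681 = -292.23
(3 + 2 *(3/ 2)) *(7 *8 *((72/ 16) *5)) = 7560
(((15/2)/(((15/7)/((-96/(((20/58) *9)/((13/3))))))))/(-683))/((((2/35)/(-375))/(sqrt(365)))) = -9236500 *sqrt(365)/2049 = -86121.56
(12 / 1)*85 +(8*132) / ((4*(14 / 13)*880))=142839 / 140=1020.28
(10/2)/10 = 1/2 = 0.50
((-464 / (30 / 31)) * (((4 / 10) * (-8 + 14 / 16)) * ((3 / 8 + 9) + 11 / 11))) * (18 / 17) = 12759507 / 850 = 15011.18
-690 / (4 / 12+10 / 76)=-1484.15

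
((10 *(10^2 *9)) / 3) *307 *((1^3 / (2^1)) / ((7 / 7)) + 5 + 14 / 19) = 109138500 / 19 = 5744131.58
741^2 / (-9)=-61009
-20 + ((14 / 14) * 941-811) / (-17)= -470 / 17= -27.65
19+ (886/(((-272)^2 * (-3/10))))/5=1053829/55488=18.99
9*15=135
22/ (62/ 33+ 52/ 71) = 25773/ 3059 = 8.43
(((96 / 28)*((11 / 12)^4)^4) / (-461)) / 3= -45949729863572161 / 74577687931785314304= -0.00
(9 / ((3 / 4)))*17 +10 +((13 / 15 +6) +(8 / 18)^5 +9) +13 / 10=27302369 / 118098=231.18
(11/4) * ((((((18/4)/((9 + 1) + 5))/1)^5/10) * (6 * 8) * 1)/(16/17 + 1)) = 0.02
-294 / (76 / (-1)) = 147 / 38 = 3.87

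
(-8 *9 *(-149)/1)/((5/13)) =139464/5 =27892.80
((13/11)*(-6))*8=-624/11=-56.73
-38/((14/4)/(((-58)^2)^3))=-2893220633344/7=-413317233334.86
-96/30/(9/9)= -3.20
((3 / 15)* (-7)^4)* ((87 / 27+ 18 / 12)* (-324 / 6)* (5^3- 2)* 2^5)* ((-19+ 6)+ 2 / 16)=6205326876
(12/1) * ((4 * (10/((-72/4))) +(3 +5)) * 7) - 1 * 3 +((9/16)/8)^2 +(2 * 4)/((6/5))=8011857/16384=489.00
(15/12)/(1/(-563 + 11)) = -690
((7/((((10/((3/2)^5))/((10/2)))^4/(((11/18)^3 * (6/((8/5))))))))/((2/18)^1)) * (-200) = -150399862333875/67108864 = -2241132.59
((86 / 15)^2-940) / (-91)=204104 / 20475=9.97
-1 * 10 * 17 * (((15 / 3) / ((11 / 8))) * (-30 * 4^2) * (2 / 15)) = 435200 / 11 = 39563.64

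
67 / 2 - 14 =39 / 2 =19.50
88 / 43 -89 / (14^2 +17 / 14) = 189390 / 118723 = 1.60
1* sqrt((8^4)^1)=64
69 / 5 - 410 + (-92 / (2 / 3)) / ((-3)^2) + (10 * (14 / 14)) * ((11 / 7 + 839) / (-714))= -5289209 / 12495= -423.31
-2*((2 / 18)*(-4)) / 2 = 4 / 9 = 0.44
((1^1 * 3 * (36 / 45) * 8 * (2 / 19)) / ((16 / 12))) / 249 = 48 / 7885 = 0.01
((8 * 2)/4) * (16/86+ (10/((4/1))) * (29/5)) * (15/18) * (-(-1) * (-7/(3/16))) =-235760/129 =-1827.60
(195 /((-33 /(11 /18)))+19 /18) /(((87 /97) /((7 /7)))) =-2231 /783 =-2.85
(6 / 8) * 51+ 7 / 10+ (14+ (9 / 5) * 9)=1383 / 20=69.15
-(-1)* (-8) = -8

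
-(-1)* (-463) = -463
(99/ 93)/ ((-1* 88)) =-3/ 248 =-0.01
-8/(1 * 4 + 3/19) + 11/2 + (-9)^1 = -857/158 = -5.42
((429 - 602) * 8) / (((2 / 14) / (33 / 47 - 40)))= 17893736 / 47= 380717.79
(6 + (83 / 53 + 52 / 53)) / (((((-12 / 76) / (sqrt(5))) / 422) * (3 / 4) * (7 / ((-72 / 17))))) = 116228928 * sqrt(5) / 6307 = 41207.51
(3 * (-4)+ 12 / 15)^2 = 3136 / 25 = 125.44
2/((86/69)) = 69/43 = 1.60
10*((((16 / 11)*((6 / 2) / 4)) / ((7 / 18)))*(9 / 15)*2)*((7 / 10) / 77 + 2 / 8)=36936 / 4235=8.72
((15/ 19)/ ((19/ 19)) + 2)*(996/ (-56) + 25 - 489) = -18815/ 14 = -1343.93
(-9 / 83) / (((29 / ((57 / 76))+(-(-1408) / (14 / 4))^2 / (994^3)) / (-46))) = 3735569719917 / 28958308000462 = 0.13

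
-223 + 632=409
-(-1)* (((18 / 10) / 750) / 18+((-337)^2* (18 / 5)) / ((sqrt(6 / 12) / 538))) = 311071036.30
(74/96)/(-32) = -37/1536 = -0.02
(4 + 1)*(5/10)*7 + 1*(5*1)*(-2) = 15/2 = 7.50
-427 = -427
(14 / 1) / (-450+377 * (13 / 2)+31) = 28 / 4063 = 0.01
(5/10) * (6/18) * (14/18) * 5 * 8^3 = 8960/27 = 331.85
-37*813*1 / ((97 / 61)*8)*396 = -181659159 / 194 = -936387.42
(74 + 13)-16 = 71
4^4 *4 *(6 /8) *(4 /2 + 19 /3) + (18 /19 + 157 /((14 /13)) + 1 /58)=25250816 /3857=6546.75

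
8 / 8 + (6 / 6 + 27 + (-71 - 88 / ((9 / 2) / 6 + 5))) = -1318 / 23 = -57.30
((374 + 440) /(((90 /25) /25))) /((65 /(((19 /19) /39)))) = 10175 /4563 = 2.23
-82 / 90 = -0.91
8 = 8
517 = 517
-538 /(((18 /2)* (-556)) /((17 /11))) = 4573 /27522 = 0.17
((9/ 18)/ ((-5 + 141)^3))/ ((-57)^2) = 0.00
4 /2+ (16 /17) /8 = 2.12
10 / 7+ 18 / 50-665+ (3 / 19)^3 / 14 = -227448263 / 342950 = -663.21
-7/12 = -0.58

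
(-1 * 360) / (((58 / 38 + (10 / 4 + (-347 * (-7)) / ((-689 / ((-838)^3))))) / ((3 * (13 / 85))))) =-73519056 / 923404718743337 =-0.00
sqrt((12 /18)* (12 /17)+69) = sqrt(20077) /17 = 8.33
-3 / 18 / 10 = -1 / 60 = -0.02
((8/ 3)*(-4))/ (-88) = 4/ 33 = 0.12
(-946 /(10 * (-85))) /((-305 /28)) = -0.10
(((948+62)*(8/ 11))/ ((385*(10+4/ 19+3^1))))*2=61408/ 212597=0.29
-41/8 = -5.12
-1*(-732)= 732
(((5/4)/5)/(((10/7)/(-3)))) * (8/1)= -4.20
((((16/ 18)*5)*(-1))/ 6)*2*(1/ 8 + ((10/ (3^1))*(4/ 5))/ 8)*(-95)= 5225/ 81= 64.51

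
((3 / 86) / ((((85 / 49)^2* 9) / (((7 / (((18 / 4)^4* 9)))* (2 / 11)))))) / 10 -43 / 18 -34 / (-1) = 191369426771287 / 6053865864750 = 31.61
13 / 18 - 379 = -6809 / 18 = -378.28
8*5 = 40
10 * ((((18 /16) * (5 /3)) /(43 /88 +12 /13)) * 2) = 8580 /323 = 26.56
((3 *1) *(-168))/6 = -84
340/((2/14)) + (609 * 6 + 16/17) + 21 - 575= 93176/17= 5480.94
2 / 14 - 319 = -2232 / 7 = -318.86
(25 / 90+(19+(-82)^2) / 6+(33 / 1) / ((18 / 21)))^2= 437939329 / 324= 1351664.60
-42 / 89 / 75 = -14 / 2225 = -0.01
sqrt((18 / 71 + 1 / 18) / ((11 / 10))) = 0.53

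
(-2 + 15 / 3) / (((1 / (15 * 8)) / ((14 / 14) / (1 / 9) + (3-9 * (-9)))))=33480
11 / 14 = 0.79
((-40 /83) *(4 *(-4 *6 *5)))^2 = 368640000 /6889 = 53511.39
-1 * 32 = -32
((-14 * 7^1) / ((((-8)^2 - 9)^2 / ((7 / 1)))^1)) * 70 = -9604 / 605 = -15.87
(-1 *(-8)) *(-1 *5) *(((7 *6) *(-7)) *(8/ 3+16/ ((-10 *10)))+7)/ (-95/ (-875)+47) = 425810/ 687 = 619.81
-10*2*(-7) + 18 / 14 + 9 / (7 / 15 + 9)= 141383 / 994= 142.24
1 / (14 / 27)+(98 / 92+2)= 804 / 161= 4.99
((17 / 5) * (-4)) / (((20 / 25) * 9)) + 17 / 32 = -391 / 288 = -1.36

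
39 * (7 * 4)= 1092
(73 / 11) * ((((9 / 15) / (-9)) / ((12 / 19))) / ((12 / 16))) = -1387 / 1485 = -0.93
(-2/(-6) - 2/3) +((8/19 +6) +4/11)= 4045/627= 6.45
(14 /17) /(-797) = -14 /13549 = -0.00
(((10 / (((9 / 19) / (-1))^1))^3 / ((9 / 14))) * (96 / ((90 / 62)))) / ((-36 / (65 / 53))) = 309587824000 / 9388791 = 32974.19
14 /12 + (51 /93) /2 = 134 /93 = 1.44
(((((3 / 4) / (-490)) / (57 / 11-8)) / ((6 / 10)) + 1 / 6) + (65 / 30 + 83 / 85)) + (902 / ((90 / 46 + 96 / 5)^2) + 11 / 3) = 54983828540719 / 6114358577880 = 8.99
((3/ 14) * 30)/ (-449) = -0.01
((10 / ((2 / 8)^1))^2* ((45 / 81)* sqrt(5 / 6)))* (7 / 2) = 2840.04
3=3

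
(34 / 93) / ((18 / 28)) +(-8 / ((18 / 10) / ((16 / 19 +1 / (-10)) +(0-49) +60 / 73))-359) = -171357145 / 1160919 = -147.60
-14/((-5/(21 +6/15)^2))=160286/125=1282.29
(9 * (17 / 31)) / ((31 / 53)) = 8109 / 961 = 8.44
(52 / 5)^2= 108.16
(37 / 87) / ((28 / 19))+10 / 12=911 / 812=1.12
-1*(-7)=7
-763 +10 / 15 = -2287 / 3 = -762.33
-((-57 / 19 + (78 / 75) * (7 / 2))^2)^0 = -1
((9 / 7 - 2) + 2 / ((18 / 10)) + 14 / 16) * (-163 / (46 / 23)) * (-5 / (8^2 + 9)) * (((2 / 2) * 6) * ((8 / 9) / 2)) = 522415 / 27594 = 18.93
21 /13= 1.62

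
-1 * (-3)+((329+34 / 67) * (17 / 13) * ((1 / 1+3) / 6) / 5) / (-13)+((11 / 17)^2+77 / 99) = -32833081 / 147255615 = -0.22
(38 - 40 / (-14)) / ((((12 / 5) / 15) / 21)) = 10725 / 2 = 5362.50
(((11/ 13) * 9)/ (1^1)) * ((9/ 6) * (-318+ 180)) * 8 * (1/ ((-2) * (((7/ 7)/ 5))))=31527.69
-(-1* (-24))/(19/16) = -384/19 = -20.21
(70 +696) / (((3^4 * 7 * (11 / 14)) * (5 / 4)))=6128 / 4455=1.38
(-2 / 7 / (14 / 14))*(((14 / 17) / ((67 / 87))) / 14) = -174 / 7973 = -0.02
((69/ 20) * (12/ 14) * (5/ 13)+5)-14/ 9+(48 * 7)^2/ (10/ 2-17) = -15402799/ 1638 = -9403.42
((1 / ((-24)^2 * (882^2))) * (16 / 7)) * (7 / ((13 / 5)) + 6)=113 / 2548479024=0.00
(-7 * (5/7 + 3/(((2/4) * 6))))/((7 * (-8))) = 3/14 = 0.21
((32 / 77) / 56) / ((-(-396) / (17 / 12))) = 17 / 640332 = 0.00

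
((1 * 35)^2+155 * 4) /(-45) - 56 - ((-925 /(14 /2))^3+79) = 791392757 /343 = 2307267.51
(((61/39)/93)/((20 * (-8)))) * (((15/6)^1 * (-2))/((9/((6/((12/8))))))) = 61/261144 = 0.00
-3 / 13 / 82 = -3 / 1066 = -0.00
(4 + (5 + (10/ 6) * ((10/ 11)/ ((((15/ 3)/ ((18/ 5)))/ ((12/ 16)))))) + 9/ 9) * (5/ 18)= 595/ 198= 3.01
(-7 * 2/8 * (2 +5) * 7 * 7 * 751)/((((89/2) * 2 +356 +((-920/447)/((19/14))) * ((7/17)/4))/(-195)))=10153289036709/51381604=197605.53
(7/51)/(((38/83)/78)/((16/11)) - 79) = -120848/69553103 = -0.00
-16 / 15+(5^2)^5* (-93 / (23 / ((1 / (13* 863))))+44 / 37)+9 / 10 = 665050009983881 / 57284214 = 11609655.85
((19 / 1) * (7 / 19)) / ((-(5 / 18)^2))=-2268 / 25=-90.72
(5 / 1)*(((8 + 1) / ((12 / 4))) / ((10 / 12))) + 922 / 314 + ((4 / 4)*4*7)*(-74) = -322017 / 157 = -2051.06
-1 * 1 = -1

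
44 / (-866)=-22 / 433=-0.05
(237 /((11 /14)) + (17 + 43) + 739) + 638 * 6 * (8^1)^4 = 172486475 /11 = 15680588.64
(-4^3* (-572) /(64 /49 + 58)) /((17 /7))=6278272 /24701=254.17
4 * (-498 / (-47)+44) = 10264 / 47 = 218.38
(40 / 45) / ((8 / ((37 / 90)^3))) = 50653 / 6561000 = 0.01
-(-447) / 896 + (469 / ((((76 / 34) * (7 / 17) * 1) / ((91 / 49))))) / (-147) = -14861545 / 2502528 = -5.94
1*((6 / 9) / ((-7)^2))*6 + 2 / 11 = 142 / 539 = 0.26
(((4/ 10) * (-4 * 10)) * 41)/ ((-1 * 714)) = 0.92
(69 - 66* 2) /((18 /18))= -63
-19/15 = -1.27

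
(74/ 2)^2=1369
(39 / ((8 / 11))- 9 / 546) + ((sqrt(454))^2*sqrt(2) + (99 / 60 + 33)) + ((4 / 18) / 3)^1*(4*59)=10392127 / 98280 + 454*sqrt(2)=747.79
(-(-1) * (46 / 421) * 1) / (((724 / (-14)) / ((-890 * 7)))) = 1003030 / 76201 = 13.16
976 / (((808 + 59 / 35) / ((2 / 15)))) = 13664 / 85017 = 0.16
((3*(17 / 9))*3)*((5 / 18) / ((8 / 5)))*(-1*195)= -27625 / 48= -575.52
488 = 488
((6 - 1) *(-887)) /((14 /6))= -13305 /7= -1900.71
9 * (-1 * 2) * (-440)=7920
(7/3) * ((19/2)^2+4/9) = 22855/108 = 211.62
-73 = -73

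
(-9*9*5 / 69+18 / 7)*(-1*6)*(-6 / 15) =-6372 / 805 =-7.92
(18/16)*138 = 621/4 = 155.25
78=78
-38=-38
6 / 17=0.35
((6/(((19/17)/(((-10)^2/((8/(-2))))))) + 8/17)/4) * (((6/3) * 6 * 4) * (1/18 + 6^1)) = -9417164/969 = -9718.44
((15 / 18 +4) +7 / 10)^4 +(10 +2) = 48065821 / 50625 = 949.45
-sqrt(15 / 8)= -sqrt(30) / 4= -1.37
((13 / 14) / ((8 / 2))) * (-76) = -247 / 14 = -17.64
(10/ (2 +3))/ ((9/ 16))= 3.56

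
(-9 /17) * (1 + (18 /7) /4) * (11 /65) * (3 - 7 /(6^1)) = -8349 /30940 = -0.27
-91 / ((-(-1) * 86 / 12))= -546 / 43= -12.70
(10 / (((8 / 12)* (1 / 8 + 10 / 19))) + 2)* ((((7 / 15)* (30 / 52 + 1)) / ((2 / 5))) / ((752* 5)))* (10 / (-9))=-118531 / 8710416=-0.01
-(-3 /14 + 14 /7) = -1.79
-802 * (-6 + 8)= -1604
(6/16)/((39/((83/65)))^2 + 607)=20667/84862784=0.00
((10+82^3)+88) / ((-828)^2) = 30637 / 38088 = 0.80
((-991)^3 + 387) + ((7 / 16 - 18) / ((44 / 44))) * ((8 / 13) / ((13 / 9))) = -328955759321 / 338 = -973241891.48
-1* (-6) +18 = 24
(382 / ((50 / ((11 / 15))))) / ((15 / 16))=33616 / 5625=5.98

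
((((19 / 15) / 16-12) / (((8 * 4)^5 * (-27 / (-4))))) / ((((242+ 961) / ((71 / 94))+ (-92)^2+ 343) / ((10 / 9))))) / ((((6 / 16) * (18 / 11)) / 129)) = -96080963 / 81277300405960704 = -0.00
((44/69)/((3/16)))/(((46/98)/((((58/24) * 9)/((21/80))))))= 2858240/4761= 600.34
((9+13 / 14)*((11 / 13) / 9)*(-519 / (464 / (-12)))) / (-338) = -264517 / 7135856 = -0.04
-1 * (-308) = 308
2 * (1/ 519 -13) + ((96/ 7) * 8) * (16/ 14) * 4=12093836/ 25431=475.55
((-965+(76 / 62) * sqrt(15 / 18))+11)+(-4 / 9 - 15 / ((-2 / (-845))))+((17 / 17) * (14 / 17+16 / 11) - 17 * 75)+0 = -28828667 / 3366+19 * sqrt(30) / 93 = -8563.55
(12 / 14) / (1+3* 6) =6 / 133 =0.05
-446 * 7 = -3122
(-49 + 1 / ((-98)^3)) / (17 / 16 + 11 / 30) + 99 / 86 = -114990488127 / 3470410202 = -33.13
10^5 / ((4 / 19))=475000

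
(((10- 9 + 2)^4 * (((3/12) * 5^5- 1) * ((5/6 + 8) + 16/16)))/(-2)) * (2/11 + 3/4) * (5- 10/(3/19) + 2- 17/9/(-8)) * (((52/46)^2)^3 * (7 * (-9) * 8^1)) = -27817968320749495161/1628394779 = -17083061601.21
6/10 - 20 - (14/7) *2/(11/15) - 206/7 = -20899/385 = -54.28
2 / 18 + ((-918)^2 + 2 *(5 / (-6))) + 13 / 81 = 68260531 / 81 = 842722.60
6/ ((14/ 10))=4.29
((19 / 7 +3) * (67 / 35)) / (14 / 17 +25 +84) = 9112 / 91483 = 0.10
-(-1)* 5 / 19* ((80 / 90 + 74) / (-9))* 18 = -39.42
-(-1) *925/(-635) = -185/127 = -1.46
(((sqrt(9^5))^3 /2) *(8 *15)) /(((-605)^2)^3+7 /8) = 2295825120 /130767849030041669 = 0.00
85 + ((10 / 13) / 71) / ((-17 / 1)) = 85.00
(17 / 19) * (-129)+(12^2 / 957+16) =-601679 / 6061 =-99.27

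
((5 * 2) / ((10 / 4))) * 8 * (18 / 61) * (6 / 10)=1728 / 305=5.67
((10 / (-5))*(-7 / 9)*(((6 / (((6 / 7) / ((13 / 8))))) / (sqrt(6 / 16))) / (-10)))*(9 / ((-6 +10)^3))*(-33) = 13.41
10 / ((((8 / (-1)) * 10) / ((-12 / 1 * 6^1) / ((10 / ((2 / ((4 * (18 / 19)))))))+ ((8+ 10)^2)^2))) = -524861 / 40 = -13121.52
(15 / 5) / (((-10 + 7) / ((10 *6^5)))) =-77760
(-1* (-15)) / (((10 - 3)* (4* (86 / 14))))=0.09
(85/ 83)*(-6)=-510/ 83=-6.14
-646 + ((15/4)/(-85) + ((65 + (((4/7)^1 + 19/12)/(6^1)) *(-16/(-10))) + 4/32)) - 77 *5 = -41355359/42840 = -965.34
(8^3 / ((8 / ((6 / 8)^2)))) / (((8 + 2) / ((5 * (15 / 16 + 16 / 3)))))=903 / 8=112.88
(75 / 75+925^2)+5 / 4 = 855627.25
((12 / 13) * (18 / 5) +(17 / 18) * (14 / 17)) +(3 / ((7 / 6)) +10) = 68273 / 4095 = 16.67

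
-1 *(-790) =790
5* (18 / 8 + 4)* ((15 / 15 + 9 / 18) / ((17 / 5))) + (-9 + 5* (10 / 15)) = 3313 / 408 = 8.12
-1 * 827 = -827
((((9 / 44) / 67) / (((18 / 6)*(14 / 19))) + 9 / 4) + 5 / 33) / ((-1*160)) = -27047 / 1800960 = -0.02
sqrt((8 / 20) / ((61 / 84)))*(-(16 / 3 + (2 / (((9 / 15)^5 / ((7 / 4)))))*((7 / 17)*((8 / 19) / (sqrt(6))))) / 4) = sqrt(12810)*(-627912 - 153125*sqrt(6)) / 71817435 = -1.58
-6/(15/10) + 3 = -1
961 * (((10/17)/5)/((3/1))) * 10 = 19220/51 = 376.86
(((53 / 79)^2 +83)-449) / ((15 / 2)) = -4562794 / 93615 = -48.74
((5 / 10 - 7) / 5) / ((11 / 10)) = -1.18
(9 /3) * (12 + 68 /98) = 1866 /49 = 38.08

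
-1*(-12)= 12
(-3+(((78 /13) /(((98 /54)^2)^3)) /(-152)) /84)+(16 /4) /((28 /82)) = 8.71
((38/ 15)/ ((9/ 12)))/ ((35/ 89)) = 13528/ 1575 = 8.59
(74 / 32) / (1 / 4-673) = -37 / 10764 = -0.00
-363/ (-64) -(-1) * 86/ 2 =3115/ 64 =48.67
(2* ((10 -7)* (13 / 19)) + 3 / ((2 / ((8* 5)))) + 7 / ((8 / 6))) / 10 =5271 / 760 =6.94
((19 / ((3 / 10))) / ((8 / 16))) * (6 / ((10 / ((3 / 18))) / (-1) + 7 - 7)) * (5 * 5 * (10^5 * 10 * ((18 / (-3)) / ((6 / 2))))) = 1900000000 / 3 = 633333333.33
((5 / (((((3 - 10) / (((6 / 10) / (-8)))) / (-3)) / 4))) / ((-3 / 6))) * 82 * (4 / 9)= 328 / 7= 46.86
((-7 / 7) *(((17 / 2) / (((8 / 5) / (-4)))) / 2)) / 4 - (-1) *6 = 8.66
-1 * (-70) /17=70 /17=4.12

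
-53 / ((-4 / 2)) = 53 / 2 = 26.50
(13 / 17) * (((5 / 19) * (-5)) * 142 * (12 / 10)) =-55380 / 323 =-171.46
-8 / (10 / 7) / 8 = -7 / 10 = -0.70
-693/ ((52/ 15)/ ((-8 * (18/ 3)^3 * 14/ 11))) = 5715360/ 13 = 439643.08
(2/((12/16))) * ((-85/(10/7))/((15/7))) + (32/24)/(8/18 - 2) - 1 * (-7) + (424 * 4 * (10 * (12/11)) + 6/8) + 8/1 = 255615359/13860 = 18442.67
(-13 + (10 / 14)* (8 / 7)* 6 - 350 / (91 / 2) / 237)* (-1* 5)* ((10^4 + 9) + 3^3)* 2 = 9480600040 / 11613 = 816378.20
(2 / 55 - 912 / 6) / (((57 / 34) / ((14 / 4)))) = -331534 / 1045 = -317.26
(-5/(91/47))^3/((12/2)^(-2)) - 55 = -508649905/753571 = -674.99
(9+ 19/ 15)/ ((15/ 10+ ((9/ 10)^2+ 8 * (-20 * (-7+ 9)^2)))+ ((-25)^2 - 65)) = -3080/ 23307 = -0.13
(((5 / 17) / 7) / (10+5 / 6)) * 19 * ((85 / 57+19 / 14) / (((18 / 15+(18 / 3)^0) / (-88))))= -90920 / 10829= -8.40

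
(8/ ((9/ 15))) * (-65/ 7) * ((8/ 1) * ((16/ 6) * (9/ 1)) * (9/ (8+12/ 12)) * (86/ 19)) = -14310400/ 133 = -107596.99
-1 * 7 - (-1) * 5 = -2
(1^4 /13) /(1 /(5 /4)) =5 /52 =0.10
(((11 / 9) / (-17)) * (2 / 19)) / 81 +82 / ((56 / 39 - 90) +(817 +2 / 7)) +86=4033854266002 / 46844040447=86.11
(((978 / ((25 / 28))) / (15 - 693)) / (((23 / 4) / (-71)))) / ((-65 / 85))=-22034992 / 844675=-26.09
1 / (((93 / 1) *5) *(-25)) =-1 / 11625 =-0.00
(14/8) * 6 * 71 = 1491/2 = 745.50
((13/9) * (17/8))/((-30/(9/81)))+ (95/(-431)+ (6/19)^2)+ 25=24.87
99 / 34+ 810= 27639 / 34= 812.91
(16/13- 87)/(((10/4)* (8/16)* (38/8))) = -3568/247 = -14.45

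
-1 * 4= -4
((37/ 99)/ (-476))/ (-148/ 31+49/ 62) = 1147/ 5819814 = 0.00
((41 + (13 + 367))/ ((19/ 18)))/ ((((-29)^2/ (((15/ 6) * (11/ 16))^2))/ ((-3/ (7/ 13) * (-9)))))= 4023065475/ 57268736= 70.25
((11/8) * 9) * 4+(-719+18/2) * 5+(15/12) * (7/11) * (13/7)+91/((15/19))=-2233279/660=-3383.76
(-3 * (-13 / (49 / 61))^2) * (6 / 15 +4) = -41504034 / 12005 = -3457.23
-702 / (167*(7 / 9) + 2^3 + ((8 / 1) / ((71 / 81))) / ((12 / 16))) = -4.68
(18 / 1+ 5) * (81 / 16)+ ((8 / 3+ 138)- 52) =9845 / 48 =205.10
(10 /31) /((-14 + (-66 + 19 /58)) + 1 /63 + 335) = 7308 /5784755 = 0.00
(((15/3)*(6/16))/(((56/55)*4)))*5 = 4125/1792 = 2.30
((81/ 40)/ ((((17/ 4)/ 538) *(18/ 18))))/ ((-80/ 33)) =-719037/ 6800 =-105.74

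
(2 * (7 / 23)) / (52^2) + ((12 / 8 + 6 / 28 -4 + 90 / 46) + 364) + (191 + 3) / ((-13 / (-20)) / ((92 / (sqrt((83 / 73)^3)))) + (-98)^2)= 9617095493341483349154742597 / 26443022637024166517273384 -28116668320 * sqrt(6059) / 121481047801390011197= 363.69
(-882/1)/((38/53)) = -23373/19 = -1230.16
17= 17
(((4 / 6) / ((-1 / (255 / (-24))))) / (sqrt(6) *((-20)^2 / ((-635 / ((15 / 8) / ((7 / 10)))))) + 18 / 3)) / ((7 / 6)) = 1349375 *sqrt(6) / 2491926 + 9596755 / 4983852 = 3.25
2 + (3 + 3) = 8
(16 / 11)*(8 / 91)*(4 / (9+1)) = 256 / 5005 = 0.05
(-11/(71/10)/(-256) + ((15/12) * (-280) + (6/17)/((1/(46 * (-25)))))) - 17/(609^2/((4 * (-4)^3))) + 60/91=-755.21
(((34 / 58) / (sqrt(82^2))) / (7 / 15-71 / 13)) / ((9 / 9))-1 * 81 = -187613247 / 2316172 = -81.00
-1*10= -10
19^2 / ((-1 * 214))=-361 / 214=-1.69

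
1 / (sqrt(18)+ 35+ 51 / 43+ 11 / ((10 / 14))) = 794855 / 40726077 - 46225* sqrt(2) / 40726077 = 0.02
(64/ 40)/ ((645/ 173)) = 0.43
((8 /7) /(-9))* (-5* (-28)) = -160 /9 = -17.78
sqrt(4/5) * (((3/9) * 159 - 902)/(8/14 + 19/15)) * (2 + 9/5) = -677502 * sqrt(5)/965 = -1569.89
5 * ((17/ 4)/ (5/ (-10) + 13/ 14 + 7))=595/ 208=2.86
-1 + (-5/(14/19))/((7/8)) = -8.76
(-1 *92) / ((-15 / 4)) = 24.53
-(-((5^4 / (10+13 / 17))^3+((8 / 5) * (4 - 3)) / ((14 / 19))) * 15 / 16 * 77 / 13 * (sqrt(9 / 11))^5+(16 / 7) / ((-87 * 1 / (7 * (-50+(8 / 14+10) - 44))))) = -9344 / 609+1133505007295949 * sqrt(11) / 5712657808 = 658069.03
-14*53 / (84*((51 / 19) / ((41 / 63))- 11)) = 1.28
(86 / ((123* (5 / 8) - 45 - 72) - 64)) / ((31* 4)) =-172 / 25823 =-0.01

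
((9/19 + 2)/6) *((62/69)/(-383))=-1457/1506339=-0.00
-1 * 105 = -105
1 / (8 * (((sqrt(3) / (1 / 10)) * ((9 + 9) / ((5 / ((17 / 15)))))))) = 0.00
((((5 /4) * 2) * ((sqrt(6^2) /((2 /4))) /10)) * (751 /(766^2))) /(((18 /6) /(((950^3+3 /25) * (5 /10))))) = 16097215627253 /29337800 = 548685.16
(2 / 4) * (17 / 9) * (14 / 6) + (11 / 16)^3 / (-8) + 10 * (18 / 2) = 81539999 / 884736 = 92.16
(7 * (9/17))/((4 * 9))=7/68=0.10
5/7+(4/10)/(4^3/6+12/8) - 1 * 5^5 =-7982466/2555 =-3124.25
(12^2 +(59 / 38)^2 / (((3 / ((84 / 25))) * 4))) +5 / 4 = 1316973 / 9025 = 145.92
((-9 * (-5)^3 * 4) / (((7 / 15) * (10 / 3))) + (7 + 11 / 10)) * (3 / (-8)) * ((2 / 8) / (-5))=54.39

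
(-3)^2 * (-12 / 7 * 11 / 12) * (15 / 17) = -1485 / 119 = -12.48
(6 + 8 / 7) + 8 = 106 / 7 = 15.14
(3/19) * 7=21/19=1.11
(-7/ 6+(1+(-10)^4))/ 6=59999/ 36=1666.64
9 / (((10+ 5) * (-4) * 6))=-1 / 40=-0.02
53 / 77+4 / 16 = 289 / 308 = 0.94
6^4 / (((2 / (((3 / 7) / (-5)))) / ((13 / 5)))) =-25272 / 175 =-144.41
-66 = -66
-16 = -16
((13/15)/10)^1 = 13/150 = 0.09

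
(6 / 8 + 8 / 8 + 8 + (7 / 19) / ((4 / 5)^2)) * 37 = 116143 / 304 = 382.05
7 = 7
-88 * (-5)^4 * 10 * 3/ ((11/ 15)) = -2250000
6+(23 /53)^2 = 17383 /2809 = 6.19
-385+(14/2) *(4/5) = -1897/5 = -379.40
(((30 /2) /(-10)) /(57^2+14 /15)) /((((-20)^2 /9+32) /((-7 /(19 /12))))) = 0.00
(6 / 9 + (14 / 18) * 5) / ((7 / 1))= 41 / 63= 0.65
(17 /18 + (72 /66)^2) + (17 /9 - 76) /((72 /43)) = -42.13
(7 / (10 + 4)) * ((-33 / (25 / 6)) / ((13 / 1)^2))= -99 / 4225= -0.02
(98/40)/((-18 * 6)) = -49/2160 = -0.02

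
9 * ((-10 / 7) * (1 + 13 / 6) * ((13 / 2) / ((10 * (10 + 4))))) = -741 / 392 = -1.89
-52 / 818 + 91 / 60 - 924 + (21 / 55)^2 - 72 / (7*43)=-922.64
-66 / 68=-33 / 34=-0.97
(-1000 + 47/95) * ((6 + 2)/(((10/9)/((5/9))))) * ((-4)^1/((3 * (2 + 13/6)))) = 3038496/2375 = 1279.37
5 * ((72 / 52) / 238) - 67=-103604 / 1547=-66.97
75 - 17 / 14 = 1033 / 14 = 73.79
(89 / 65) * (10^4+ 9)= 890801 / 65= 13704.63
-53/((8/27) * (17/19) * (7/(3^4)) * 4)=-2202309/3808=-578.34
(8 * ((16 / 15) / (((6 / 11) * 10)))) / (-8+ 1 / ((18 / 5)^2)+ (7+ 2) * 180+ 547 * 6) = 12672 / 39642025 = 0.00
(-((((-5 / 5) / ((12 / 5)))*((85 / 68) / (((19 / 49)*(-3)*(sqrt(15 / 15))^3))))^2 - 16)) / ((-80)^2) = 118270511 / 47908454400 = 0.00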